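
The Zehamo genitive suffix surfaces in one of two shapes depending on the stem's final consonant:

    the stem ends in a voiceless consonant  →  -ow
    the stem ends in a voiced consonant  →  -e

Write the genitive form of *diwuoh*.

*diwuoh* — final consonant /h/ (voiceless) → -ow → *diwuohow*.

diwuohow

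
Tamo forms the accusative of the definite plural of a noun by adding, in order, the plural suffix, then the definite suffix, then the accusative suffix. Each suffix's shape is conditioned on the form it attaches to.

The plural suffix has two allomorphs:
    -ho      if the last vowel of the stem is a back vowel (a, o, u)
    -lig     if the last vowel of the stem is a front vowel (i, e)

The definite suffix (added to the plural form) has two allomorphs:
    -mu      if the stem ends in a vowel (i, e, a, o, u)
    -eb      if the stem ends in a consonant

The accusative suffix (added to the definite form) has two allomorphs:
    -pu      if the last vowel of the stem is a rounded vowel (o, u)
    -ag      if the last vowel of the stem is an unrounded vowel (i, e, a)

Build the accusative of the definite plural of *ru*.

*ru*: last vowel = /u/, a back vowel → -ho → *ruho*.
The plural form *ruho*: final sound = /o/, a vowel → -mu → *ruhomu*.
The definite form *ruhomu* — last vowel /u/ (a rounded vowel) → -pu → *ruhomupu*.

ruhomupu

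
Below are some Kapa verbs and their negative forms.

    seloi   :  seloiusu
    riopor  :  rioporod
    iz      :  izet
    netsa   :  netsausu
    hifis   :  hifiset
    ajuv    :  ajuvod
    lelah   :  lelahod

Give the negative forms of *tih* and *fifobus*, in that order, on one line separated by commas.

The suffix is conditioned by the final sound: -et when the stem ends in a sibilant (*iz*, *hifis*); -od when the stem ends in a non-sibilant consonant (*riopor*, *ajuv*, *lelah*); -usu when the stem ends in a vowel (*seloi*, *netsa*).
*tih* — final sound /h/ (a non-sibilant consonant) → -od → *tihod*.
Since the final sound of *fifobus* is /s/ (a sibilant), it takes -et, giving *fifobuset*.

tihod, fifobuset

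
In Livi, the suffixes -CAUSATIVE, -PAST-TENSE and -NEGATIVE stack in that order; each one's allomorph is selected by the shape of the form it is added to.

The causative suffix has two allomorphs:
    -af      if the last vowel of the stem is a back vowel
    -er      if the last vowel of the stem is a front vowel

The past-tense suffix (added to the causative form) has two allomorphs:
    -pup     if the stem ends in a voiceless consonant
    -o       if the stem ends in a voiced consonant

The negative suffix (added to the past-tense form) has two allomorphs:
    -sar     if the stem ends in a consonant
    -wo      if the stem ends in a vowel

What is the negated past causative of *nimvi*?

*nimvi* — last vowel /i/ (a front vowel) → -er → *nimvier*.
The final consonant of the causative form *nimvier* is /r/, which is voiced, so the past-tense suffix is -o, giving *nimviero*.
Since the final sound of the past-tense form *nimviero* is /o/ (a vowel), it takes -wo, giving *nimvierowo*.

nimvierowo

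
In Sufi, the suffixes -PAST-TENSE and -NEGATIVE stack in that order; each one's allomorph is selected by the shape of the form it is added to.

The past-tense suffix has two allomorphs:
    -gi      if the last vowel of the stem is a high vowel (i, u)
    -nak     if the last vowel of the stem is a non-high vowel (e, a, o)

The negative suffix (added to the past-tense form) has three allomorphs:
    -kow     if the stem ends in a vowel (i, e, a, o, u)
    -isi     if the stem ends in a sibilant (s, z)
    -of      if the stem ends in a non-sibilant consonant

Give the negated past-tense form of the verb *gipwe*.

gipwenakof

The last vowel of *gipwe* is /e/, which is a non-high vowel, so the past-tense suffix is -nak, giving *gipwenak*.
The past-tense form *gipwenak*: final sound = /k/, a non-sibilant consonant → -of → *gipwenakof*.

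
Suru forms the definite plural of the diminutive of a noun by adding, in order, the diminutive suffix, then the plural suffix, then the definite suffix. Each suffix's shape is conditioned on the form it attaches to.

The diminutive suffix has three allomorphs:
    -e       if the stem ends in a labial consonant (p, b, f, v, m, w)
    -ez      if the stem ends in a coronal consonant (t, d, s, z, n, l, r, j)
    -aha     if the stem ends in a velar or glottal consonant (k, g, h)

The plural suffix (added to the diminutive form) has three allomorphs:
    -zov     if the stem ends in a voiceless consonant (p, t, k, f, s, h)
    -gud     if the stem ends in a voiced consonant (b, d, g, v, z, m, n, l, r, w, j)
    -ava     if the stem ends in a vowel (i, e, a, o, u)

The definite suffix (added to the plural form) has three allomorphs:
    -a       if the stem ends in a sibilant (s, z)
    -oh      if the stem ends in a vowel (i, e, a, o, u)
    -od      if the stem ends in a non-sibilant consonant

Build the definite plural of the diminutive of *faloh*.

Since the final consonant of *faloh* is /h/ (velar/glottal), it takes -aha, giving *falohaha*.
The final sound of the diminutive form *falohaha* is /a/, which is a vowel, so the plural suffix is -ava, giving *falohahaava*.
The final sound of the plural form *falohahaava* is /a/, which is a vowel, so the definite suffix is -oh, giving *falohahaavaoh*.

falohahaavaoh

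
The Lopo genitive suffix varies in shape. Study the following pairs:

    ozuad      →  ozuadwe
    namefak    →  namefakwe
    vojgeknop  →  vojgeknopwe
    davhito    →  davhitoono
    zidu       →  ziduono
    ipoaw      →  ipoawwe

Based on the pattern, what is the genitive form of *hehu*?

hehuono

The alternation tracks the final sound of the stem — -we when the stem ends in a consonant (*ozuad*, *namefak*, *vojgeknop*, *ipoaw*); -ono when the stem ends in a vowel (*davhito*, *zidu*).
*hehu* — final sound /u/ (a vowel) → -ono → *hehuono*.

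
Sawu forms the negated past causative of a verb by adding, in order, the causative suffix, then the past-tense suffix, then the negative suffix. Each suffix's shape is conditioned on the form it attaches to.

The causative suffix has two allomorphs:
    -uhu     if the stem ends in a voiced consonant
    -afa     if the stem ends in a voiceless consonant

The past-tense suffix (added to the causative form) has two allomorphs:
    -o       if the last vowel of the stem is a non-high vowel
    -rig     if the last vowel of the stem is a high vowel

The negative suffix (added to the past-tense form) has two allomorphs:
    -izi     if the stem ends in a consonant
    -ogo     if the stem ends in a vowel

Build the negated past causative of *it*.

Since the final consonant of *it* is /t/ (voiceless), it takes -afa, giving *itafa*.
The causative form *itafa* — last vowel /a/ (a non-high vowel) → -o → *itafao*.
The past-tense form *itafao*: final sound = /o/, a vowel → -ogo → *itafaoogo*.

itafaoogo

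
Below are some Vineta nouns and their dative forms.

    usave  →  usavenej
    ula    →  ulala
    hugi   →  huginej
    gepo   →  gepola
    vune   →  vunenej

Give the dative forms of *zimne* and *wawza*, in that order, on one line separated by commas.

The suffix is conditioned by the last vowel: -nej when the last vowel of the stem is a front vowel (*usave*, *hugi*, *vune*); -la when the last vowel of the stem is a back vowel (*ula*, *gepo*).
*zimne*: last vowel = /e/, a front vowel → -nej → *zimnenej*.
*wawza*: last vowel = /a/, a back vowel → -la → *wawzala*.

zimnenej, wawzala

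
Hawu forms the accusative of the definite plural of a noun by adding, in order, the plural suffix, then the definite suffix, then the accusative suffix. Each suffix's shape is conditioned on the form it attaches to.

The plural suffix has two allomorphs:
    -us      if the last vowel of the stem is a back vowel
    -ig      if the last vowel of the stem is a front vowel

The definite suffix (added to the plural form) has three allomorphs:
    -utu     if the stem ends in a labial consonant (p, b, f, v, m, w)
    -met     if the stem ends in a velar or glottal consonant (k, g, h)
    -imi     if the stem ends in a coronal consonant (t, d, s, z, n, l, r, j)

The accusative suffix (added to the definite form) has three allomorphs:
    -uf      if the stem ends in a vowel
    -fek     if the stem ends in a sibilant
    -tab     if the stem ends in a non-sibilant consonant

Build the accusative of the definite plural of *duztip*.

duztipigmettab

*duztip*: last vowel = /i/, a front vowel → -ig → *duztipig*.
The final consonant of the plural form *duztipig* is /g/, which is velar/glottal, so the definite suffix is -met, giving *duztipigmet*.
Since the final sound of the definite form *duztipigmet* is /t/ (a non-sibilant consonant), it takes -tab, giving *duztipigmettab*.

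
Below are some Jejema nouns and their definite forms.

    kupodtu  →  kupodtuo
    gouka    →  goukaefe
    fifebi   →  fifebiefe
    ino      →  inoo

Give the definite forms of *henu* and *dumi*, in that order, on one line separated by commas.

The suffix is conditioned by the last vowel: -o when the last vowel of the stem is a rounded vowel (*kupodtu*, *ino*); -efe when the last vowel of the stem is an unrounded vowel (*gouka*, *fifebi*).
Since the last vowel of *henu* is /u/ (a rounded vowel), it takes -o, giving *henuo*.
*dumi*: last vowel = /i/, an unrounded vowel → -efe → *dumiefe*.

henuo, dumiefe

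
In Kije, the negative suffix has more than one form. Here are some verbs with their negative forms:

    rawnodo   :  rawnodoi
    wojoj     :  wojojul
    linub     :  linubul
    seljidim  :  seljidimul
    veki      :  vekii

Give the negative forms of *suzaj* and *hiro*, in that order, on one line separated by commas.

The pattern is consonant vs. vowel: -ul when the stem ends in a consonant (*wojoj*, *linub*, *seljidim*); -i when the stem ends in a vowel (*rawnodo*, *veki*).
The final sound of *suzaj* is /j/, which is a consonant, so the suffix is -ul, giving *suzajul*.
*hiro*: final sound = /o/, a vowel → -i → *hiroi*.

suzajul, hiroi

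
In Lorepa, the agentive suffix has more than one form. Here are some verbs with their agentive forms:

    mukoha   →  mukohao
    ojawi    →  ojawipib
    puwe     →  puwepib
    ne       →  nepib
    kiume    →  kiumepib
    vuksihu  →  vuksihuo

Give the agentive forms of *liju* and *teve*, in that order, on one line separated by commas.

lijuo, tevepib

The pattern is front/back vowel harmony: -pib when the last vowel of the stem is a front vowel (*ojawi*, *puwe*, *ne*, *kiume*); -o when the last vowel of the stem is a back vowel (*mukoha*, *vuksihu*).
*liju*: last vowel = /u/, a back vowel → -o → *lijuo*.
The last vowel of *teve* is /e/, which is a front vowel, so the suffix is -pib, giving *tevepib*.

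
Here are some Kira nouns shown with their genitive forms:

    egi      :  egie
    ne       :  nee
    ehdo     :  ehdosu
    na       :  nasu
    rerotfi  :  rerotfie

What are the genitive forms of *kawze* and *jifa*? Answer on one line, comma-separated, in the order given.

The alternation tracks the last vowel of the stem — -e when the last vowel of the stem is a front vowel (*egi*, *ne*, *rerotfi*); -su when the last vowel of the stem is a back vowel (*ehdo*, *na*).
*kawze* — last vowel /e/ (a front vowel) → -e → *kawzee*.
The last vowel of *jifa* is /a/, which is a back vowel, so the suffix is -su, giving *jifasu*.

kawzee, jifasu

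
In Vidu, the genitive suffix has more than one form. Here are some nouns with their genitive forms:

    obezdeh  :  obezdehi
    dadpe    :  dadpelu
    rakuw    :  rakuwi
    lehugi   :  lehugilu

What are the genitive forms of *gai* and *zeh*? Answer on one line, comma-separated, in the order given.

Looking at the final sound of each stem: -i when the stem ends in a consonant (*obezdeh*, *rakuw*); -lu when the stem ends in a vowel (*dadpe*, *lehugi*).
*gai* — final sound /i/ (a vowel) → -lu → *gailu*.
*zeh*: final sound = /h/, a consonant → -i → *zehi*.

gailu, zehi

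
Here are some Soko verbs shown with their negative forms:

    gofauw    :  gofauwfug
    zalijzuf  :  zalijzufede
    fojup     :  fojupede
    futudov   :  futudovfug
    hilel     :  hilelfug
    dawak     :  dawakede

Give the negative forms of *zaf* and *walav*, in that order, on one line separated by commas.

zafede, walavfug

Looking at the final consonant of each stem: -ede when the stem ends in a voiceless consonant (*zalijzuf*, *fojup*, *dawak*); -fug when the stem ends in a voiced consonant (*gofauw*, *futudov*, *hilel*).
The final consonant of *zaf* is /f/, which is voiceless, so the suffix is -ede, giving *zafede*.
Since the final consonant of *walav* is /v/ (voiced), it takes -fug, giving *walavfug*.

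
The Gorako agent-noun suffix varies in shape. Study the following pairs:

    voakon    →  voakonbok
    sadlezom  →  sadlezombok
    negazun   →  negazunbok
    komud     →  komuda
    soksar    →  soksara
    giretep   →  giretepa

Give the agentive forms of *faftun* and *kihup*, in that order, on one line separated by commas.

faftunbok, kihupa

The alternation tracks the final consonant of the stem — -bok when the stem ends in a nasal (*voakon*, *sadlezom*, *negazun*); -a when the stem ends in a non-nasal consonant (*komud*, *soksar*, *giretep*).
*faftun*: final consonant = /n/, a nasal → -bok → *faftunbok*.
*kihup*: final consonant = /p/, non-nasal → -a → *kihupa*.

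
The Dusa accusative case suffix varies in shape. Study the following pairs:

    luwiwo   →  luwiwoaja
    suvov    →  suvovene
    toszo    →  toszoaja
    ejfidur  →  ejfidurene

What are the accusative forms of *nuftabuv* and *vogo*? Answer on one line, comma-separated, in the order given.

nuftabuvene, vogoaja

The suffix is conditioned by the final sound: -ene when the stem ends in a consonant (*suvov*, *ejfidur*); -aja when the stem ends in a vowel (*luwiwo*, *toszo*).
The final sound of *nuftabuv* is /v/, which is a consonant, so the suffix is -ene, giving *nuftabuvene*.
*vogo*: final sound = /o/, a vowel → -aja → *vogoaja*.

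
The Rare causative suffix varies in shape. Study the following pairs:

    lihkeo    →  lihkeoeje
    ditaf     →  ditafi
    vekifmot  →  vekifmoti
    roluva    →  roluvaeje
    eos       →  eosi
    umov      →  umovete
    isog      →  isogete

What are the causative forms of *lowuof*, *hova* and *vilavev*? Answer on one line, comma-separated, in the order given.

lowuofi, hovaeje, vilavevete

The pattern is voicing of the final sound: -i when the stem ends in a voiceless consonant (*ditaf*, *vekifmot*, *eos*); -ete when the stem ends in a voiced consonant (*umov*, *isog*); -eje when the stem ends in a vowel (*lihkeo*, *roluva*).
*lowuof*: final sound = /f/, a voiceless consonant → -i → *lowuofi*.
The final sound of *hova* is /a/, which is a vowel, so the suffix is -eje, giving *hovaeje*.
The final sound of *vilavev* is /v/, which is a voiced consonant, so the suffix is -ete, giving *vilavevete*.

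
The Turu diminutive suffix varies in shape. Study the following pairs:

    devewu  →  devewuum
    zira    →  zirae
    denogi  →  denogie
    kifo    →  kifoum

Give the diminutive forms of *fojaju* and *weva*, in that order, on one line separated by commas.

fojajuum, wevae

The suffix is conditioned by the last vowel: -um when the last vowel of the stem is a rounded vowel (*devewu*, *kifo*); -e when the last vowel of the stem is an unrounded vowel (*zira*, *denogi*).
Since the last vowel of *fojaju* is /u/ (a rounded vowel), it takes -um, giving *fojajuum*.
*weva* — last vowel /a/ (an unrounded vowel) → -e → *wevae*.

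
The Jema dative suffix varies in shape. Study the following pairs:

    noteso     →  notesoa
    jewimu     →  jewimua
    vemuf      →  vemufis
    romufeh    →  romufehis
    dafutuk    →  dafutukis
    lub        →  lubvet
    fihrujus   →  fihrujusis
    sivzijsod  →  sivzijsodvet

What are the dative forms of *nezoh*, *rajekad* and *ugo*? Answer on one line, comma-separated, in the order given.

nezohis, rajekadvet, ugoa

The pattern is voicing of the final sound: -is when the stem ends in a voiceless consonant (*vemuf*, *romufeh*, *dafutuk*, *fihrujus*); -vet when the stem ends in a voiced consonant (*lub*, *sivzijsod*); -a when the stem ends in a vowel (*noteso*, *jewimu*).
The final sound of *nezoh* is /h/, which is a voiceless consonant, so the suffix is -is, giving *nezohis*.
*rajekad* — final sound /d/ (a voiced consonant) → -vet → *rajekadvet*.
Since the final sound of *ugo* is /o/ (a vowel), it takes -a, giving *ugoa*.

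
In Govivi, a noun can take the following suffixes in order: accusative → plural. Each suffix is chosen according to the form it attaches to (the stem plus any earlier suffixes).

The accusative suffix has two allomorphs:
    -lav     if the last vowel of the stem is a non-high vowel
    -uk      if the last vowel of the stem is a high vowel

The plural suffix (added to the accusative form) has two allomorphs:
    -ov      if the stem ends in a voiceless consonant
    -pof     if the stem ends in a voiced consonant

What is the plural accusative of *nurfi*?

Since the last vowel of *nurfi* is /i/ (a high vowel), it takes -uk, giving *nurfiuk*.
The accusative form *nurfiuk* — final consonant /k/ (voiceless) → -ov → *nurfiukov*.

nurfiukov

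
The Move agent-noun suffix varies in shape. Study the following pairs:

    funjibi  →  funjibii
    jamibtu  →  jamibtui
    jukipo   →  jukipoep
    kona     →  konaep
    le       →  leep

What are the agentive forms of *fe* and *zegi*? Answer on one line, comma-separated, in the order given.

Looking at the last vowel of each stem: -i when the last vowel of the stem is a high vowel (*funjibi*, *jamibtu*); -ep when the last vowel of the stem is a non-high vowel (*jukipo*, *kona*, *le*).
*fe* — last vowel /e/ (a non-high vowel) → -ep → *feep*.
*zegi* — last vowel /i/ (a high vowel) → -i → *zegii*.

feep, zegii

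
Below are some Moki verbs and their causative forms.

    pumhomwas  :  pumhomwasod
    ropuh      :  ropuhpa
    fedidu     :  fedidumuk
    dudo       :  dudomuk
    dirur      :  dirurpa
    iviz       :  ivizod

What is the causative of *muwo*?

The alternation tracks the final sound of the stem — -od when the stem ends in a sibilant (*pumhomwas*, *iviz*); -pa when the stem ends in a non-sibilant consonant (*ropuh*, *dirur*); -muk when the stem ends in a vowel (*fedidu*, *dudo*).
*muwo* — final sound /o/ (a vowel) → -muk → *muwomuk*.

muwomuk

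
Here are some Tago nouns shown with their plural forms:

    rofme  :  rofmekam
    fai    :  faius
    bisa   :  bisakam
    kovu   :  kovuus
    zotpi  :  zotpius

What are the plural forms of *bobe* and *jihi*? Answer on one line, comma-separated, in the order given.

The alternation tracks the last vowel of the stem — -us when the last vowel of the stem is a high vowel (*fai*, *kovu*, *zotpi*); -kam when the last vowel of the stem is a non-high vowel (*rofme*, *bisa*).
*bobe*: last vowel = /e/, a non-high vowel → -kam → *bobekam*.
Since the last vowel of *jihi* is /i/ (a high vowel), it takes -us, giving *jihius*.

bobekam, jihius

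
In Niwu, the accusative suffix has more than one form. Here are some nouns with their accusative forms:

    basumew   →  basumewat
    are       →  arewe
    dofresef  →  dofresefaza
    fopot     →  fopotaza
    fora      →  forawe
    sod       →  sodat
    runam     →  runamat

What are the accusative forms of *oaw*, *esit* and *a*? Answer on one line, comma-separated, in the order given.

oawat, esitaza, awe

Looking at the final sound of each stem: -aza when the stem ends in a voiceless consonant (*dofresef*, *fopot*); -at when the stem ends in a voiced consonant (*basumew*, *sod*, *runam*); -we when the stem ends in a vowel (*are*, *fora*).
*oaw*: final sound = /w/, a voiced consonant → -at → *oawat*.
The final sound of *esit* is /t/, which is a voiceless consonant, so the suffix is -aza, giving *esitaza*.
*a*: final sound = /a/, a vowel → -we → *awe*.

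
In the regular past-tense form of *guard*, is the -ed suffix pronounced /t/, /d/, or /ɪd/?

The stem *guard* ends in /t/ or /d/.
The -ed suffix is realized as /ɪd/ after /t, d/; as /t/ after other voiceless consonants; and as /d/ after other voiced sounds.
So -ed on *guard* is pronounced /ɪd/.

/ɪd/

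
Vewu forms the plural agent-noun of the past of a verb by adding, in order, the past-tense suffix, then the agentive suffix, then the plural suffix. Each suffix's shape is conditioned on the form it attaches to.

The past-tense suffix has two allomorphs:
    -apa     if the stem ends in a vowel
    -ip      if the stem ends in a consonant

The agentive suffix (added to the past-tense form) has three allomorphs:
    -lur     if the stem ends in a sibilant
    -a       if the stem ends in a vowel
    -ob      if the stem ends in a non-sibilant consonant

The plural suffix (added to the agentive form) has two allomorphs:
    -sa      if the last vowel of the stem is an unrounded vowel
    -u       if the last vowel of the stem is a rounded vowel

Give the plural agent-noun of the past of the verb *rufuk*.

The final sound of *rufuk* is /k/, which is a consonant, so the past-tense suffix is -ip, giving *rufukip*.
The past-tense form *rufukip*: final sound = /p/, a non-sibilant consonant → -ob → *rufukipob*.
Since the last vowel of the agentive form *rufukipob* is /o/ (a rounded vowel), it takes -u, giving *rufukipobu*.

rufukipobu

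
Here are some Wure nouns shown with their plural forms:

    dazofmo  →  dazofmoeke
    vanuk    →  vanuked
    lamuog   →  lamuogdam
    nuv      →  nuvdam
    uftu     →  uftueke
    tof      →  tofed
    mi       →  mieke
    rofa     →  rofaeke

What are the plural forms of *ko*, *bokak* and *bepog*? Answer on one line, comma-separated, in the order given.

koeke, bokaked, bepogdam

The pattern is voicing of the final sound: -ed when the stem ends in a voiceless consonant (*vanuk*, *tof*); -dam when the stem ends in a voiced consonant (*lamuog*, *nuv*); -eke when the stem ends in a vowel (*dazofmo*, *uftu*, *mi*, *rofa*).
*ko* — final sound /o/ (a vowel) → -eke → *koeke*.
*bokak*: final sound = /k/, a voiceless consonant → -ed → *bokaked*.
*bepog* — final sound /g/ (a voiced consonant) → -dam → *bepogdam*.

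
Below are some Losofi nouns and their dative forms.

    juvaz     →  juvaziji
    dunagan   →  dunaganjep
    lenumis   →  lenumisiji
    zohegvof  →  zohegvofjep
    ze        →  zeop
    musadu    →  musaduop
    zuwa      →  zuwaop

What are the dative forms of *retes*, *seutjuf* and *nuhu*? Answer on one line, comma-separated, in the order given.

retesiji, seutjufjep, nuhuop

Looking at the final sound of each stem: -iji when the stem ends in a sibilant (*juvaz*, *lenumis*); -jep when the stem ends in a non-sibilant consonant (*dunagan*, *zohegvof*); -op when the stem ends in a vowel (*ze*, *musadu*, *zuwa*).
The final sound of *retes* is /s/, which is a sibilant, so the suffix is -iji, giving *retesiji*.
*seutjuf*: final sound = /f/, a non-sibilant consonant → -jep → *seutjufjep*.
Since the final sound of *nuhu* is /u/ (a vowel), it takes -op, giving *nuhuop*.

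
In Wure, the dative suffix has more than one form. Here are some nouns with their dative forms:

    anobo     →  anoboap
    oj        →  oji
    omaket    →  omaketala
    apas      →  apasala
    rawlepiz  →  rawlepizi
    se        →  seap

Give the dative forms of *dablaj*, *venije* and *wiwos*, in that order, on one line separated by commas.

dablaji, venijeap, wiwosala

The pattern is voicing of the final sound: -ala when the stem ends in a voiceless consonant (*omaket*, *apas*); -i when the stem ends in a voiced consonant (*oj*, *rawlepiz*); -ap when the stem ends in a vowel (*anobo*, *se*).
Since the final sound of *dablaj* is /j/ (a voiced consonant), it takes -i, giving *dablaji*.
Since the final sound of *venije* is /e/ (a vowel), it takes -ap, giving *venijeap*.
*wiwos* — final sound /s/ (a voiceless consonant) → -ala → *wiwosala*.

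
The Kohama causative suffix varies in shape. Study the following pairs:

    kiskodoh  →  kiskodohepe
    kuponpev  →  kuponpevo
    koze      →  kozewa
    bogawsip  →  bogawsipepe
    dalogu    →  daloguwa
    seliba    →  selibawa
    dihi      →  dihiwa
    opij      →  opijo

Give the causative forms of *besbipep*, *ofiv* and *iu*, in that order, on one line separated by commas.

The pattern is voicing of the final sound: -epe when the stem ends in a voiceless consonant (*kiskodoh*, *bogawsip*); -o when the stem ends in a voiced consonant (*kuponpev*, *opij*); -wa when the stem ends in a vowel (*koze*, *dalogu*, *seliba*, *dihi*).
The final sound of *besbipep* is /p/, which is a voiceless consonant, so the suffix is -epe, giving *besbipepepe*.
*ofiv*: final sound = /v/, a voiced consonant → -o → *ofivo*.
*iu* — final sound /u/ (a vowel) → -wa → *iuwa*.

besbipepepe, ofivo, iuwa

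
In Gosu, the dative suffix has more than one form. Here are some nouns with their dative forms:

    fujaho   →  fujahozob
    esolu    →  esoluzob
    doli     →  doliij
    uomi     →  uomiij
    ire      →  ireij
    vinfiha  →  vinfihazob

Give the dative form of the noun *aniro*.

anirozob

The suffix is conditioned by the last vowel: -ij when the last vowel of the stem is a front vowel (*doli*, *uomi*, *ire*); -zob when the last vowel of the stem is a back vowel (*fujaho*, *esolu*, *vinfiha*).
*aniro* — last vowel /o/ (a back vowel) → -zob → *anirozob*.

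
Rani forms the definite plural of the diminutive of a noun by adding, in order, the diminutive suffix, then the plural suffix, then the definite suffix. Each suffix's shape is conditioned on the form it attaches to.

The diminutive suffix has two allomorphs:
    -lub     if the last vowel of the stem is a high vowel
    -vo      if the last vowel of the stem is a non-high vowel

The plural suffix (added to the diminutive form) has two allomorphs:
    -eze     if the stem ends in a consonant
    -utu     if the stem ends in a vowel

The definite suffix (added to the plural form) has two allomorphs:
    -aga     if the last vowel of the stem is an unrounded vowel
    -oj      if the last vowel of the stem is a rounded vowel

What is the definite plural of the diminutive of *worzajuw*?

*worzajuw*: last vowel = /u/, a high vowel → -lub → *worzajuwlub*.
Since the final sound of the diminutive form *worzajuwlub* is /b/ (a consonant), it takes -eze, giving *worzajuwlubeze*.
The plural form *worzajuwlubeze* — last vowel /e/ (an unrounded vowel) → -aga → *worzajuwlubezeaga*.

worzajuwlubezeaga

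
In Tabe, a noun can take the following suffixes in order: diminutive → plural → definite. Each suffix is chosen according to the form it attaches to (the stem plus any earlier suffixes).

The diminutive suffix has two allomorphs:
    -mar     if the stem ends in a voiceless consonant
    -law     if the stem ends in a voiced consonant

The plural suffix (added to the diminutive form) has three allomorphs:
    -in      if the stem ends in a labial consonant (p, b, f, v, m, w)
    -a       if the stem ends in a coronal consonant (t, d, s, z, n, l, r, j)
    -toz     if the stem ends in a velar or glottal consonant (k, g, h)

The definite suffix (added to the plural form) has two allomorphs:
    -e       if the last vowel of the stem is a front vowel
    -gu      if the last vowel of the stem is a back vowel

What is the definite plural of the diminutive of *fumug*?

fumuglawine

Since the final consonant of *fumug* is /g/ (voiced), it takes -law, giving *fumuglaw*.
The final consonant of the diminutive form *fumuglaw* is /w/, which is labial, so the plural suffix is -in, giving *fumuglawin*.
The plural form *fumuglawin*: last vowel = /i/, a front vowel → -e → *fumuglawine*.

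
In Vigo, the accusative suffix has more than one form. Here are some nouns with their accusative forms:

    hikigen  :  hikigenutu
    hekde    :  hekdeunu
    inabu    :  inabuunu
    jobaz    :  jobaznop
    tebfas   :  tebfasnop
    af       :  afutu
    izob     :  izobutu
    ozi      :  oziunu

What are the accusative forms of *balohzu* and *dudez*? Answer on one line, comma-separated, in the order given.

balohzuunu, dudeznop

The alternation tracks the final sound of the stem — -nop when the stem ends in a sibilant (*jobaz*, *tebfas*); -utu when the stem ends in a non-sibilant consonant (*hikigen*, *af*, *izob*); -unu when the stem ends in a vowel (*hekde*, *inabu*, *ozi*).
*balohzu* — final sound /u/ (a vowel) → -unu → *balohzuunu*.
Since the final sound of *dudez* is /z/ (a sibilant), it takes -nop, giving *dudeznop*.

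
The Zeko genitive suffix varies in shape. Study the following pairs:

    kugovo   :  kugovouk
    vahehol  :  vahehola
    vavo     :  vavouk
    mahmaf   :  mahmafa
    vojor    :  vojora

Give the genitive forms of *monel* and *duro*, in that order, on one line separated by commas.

monela, durouk

The pattern is consonant vs. vowel: -a when the stem ends in a consonant (*vahehol*, *mahmaf*, *vojor*); -uk when the stem ends in a vowel (*kugovo*, *vavo*).
The final sound of *monel* is /l/, which is a consonant, so the suffix is -a, giving *monela*.
*duro*: final sound = /o/, a vowel → -uk → *durouk*.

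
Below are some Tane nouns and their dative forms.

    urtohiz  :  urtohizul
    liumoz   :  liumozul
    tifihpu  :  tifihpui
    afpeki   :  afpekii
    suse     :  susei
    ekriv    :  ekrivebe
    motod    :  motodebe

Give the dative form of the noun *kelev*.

kelevebe

Looking at the final sound of each stem: -ul when the stem ends in a sibilant (*urtohiz*, *liumoz*); -ebe when the stem ends in a non-sibilant consonant (*ekriv*, *motod*); -i when the stem ends in a vowel (*tifihpu*, *afpeki*, *suse*).
The final sound of *kelev* is /v/, which is a non-sibilant consonant, so the suffix is -ebe, giving *kelevebe*.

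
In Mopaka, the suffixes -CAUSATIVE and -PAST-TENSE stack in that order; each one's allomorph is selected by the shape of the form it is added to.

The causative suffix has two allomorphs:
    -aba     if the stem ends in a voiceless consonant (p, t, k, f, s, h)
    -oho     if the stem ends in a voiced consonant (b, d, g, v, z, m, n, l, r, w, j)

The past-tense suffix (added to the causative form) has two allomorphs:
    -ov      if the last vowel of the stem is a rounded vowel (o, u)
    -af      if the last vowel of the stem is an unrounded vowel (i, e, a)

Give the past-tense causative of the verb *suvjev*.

Since the final consonant of *suvjev* is /v/ (voiced), it takes -oho, giving *suvjevoho*.
The causative form *suvjevoho*: last vowel = /o/, a rounded vowel → -ov → *suvjevohoov*.

suvjevohoov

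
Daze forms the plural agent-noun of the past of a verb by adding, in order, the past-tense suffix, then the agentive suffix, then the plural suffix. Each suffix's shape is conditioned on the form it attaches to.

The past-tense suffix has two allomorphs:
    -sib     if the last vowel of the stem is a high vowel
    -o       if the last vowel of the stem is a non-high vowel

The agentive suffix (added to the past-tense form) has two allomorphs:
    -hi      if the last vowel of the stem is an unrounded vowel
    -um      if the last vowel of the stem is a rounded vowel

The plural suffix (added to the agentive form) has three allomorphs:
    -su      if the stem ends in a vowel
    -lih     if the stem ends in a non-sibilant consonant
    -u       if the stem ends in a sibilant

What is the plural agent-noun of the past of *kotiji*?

*kotiji* — last vowel /i/ (a high vowel) → -sib → *kotijisib*.
The past-tense form *kotijisib*: last vowel = /i/, an unrounded vowel → -hi → *kotijisibhi*.
The agentive form *kotijisibhi*: final sound = /i/, a vowel → -su → *kotijisibhisu*.

kotijisibhisu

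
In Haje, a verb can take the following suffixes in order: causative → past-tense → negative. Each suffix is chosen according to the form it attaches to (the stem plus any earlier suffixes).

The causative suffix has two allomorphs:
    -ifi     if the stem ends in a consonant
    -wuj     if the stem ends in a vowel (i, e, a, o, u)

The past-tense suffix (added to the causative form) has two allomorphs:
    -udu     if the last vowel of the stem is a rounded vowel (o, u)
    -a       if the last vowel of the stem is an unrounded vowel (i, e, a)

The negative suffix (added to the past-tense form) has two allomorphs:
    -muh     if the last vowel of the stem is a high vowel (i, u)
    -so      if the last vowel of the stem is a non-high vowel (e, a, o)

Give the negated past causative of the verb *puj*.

*puj*: final sound = /j/, a consonant → -ifi → *pujifi*.
The last vowel of the causative form *pujifi* is /i/, which is an unrounded vowel, so the past-tense suffix is -a, giving *pujifia*.
The last vowel of the past-tense form *pujifia* is /a/, which is a non-high vowel, so the negative suffix is -so, giving *pujifiaso*.

pujifiaso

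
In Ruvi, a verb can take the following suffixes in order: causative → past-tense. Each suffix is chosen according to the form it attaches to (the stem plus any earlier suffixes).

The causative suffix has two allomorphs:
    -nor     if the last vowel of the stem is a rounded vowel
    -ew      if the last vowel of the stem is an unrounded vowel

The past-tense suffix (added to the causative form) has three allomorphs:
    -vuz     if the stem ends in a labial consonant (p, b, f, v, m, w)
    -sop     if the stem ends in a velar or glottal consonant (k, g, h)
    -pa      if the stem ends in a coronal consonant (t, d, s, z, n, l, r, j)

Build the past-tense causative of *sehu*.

sehunorpa

Since the last vowel of *sehu* is /u/ (a rounded vowel), it takes -nor, giving *sehunor*.
The final consonant of the causative form *sehunor* is /r/, which is coronal, so the past-tense suffix is -pa, giving *sehunorpa*.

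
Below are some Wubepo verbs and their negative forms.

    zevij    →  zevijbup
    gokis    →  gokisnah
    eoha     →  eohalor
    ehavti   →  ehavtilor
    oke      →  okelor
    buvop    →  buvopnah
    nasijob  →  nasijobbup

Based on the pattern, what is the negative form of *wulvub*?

The suffix is conditioned by the final sound: -nah when the stem ends in a voiceless consonant (*gokis*, *buvop*); -bup when the stem ends in a voiced consonant (*zevij*, *nasijob*); -lor when the stem ends in a vowel (*eoha*, *ehavti*, *oke*).
The final sound of *wulvub* is /b/, which is a voiced consonant, so the suffix is -bup, giving *wulvubbup*.

wulvubbup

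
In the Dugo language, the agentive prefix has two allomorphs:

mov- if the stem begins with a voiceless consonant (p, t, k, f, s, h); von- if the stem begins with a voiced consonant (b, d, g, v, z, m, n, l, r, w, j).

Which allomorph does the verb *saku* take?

*saku* — first consonant /s/ (voiceless) → mov-.

mov-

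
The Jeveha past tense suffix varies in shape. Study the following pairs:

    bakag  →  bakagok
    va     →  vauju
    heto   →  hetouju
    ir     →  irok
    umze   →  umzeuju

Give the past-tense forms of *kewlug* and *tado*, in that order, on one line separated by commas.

kewlugok, tadouju

The pattern is consonant vs. vowel: -ok when the stem ends in a consonant (*bakag*, *ir*); -uju when the stem ends in a vowel (*va*, *heto*, *umze*).
Since the final sound of *kewlug* is /g/ (a consonant), it takes -ok, giving *kewlugok*.
The final sound of *tado* is /o/, which is a vowel, so the suffix is -uju, giving *tadouju*.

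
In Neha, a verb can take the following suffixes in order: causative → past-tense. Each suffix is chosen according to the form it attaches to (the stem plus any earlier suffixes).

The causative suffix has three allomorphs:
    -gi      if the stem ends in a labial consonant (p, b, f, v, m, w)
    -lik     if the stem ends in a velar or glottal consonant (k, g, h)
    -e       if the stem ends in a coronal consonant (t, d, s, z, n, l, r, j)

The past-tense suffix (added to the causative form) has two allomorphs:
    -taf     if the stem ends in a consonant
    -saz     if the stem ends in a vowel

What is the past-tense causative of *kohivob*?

kohivobgisaz

*kohivob*: final consonant = /b/, labial → -gi → *kohivobgi*.
The causative form *kohivobgi*: final sound = /i/, a vowel → -saz → *kohivobgisaz*.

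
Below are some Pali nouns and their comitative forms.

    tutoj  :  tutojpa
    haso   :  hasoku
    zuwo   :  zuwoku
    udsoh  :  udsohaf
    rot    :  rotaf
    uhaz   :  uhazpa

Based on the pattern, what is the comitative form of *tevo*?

The alternation tracks the final sound of the stem — -af when the stem ends in a voiceless consonant (*udsoh*, *rot*); -pa when the stem ends in a voiced consonant (*tutoj*, *uhaz*); -ku when the stem ends in a vowel (*haso*, *zuwo*).
*tevo* — final sound /o/ (a vowel) → -ku → *tevoku*.

tevoku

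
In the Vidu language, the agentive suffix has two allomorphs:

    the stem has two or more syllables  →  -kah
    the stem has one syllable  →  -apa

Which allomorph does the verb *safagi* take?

With 3 syllables, *safagi* takes -kah.

-kah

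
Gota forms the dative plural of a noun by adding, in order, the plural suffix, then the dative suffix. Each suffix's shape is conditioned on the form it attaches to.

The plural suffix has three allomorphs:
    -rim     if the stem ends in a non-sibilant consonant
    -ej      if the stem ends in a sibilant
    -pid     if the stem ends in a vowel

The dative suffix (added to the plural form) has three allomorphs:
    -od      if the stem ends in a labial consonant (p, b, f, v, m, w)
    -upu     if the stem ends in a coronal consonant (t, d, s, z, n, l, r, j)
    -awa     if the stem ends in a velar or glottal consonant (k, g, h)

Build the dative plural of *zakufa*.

Since the final sound of *zakufa* is /a/ (a vowel), it takes -pid, giving *zakufapid*.
The plural form *zakufapid* — final consonant /d/ (coronal) → -upu → *zakufapidupu*.

zakufapidupu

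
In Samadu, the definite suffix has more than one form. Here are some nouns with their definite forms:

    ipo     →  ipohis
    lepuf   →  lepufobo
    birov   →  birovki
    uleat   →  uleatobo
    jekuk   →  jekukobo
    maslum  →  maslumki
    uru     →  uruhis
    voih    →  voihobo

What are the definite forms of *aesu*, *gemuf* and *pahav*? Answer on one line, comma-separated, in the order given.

aesuhis, gemufobo, pahavki

The pattern is voicing of the final sound: -obo when the stem ends in a voiceless consonant (*lepuf*, *uleat*, *jekuk*, *voih*); -ki when the stem ends in a voiced consonant (*birov*, *maslum*); -his when the stem ends in a vowel (*ipo*, *uru*).
The final sound of *aesu* is /u/, which is a vowel, so the suffix is -his, giving *aesuhis*.
*gemuf* — final sound /f/ (a voiceless consonant) → -obo → *gemufobo*.
*pahav*: final sound = /v/, a voiced consonant → -ki → *pahavki*.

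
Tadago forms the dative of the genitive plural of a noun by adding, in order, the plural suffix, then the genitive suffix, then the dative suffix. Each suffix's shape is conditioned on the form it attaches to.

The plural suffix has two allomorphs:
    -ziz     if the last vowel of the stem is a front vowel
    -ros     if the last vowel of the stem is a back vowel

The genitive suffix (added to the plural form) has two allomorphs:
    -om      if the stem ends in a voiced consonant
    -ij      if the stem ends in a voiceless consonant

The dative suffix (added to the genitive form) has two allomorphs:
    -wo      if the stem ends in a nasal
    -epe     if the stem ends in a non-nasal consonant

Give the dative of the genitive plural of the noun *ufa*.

*ufa*: last vowel = /a/, a back vowel → -ros → *ufaros*.
The final consonant of the plural form *ufaros* is /s/, which is voiceless, so the genitive suffix is -ij, giving *ufarosij*.
The genitive form *ufarosij* — final consonant /j/ (non-nasal) → -epe → *ufarosijepe*.

ufarosijepe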